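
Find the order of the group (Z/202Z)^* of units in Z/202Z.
(Z/202Z)^* consists of the classes a with gcd(a, 202) = 1, so its order is φ(202). φ is multiplicative, with φ(p^e) = p^e − p^(e−1). Factorise 202 = 2 · 101. Then
  φ(202) = (2 − 1) · (101 − 1) = 1 · 100 = 100.
Thus |(Z/202Z)^*| = 100.

Final answer: |(Z/202Z)^*| = 100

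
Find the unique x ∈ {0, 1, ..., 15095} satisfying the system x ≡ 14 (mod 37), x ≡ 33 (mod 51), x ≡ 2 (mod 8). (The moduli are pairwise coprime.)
The moduli 37, 51, 8 are pairwise coprime, so by the CRT there is a unique solution mod 37·51·8 = 15096.
Solve by successive substitution. Start with x ≡ 14 (mod 37).
  Combine with x ≡ 33 (mod 51): write x = 14 + 37·t and require 14 + 37·t ≡ 33 (mod 51), i.e. 37·t ≡ 33 − 14 ≡ 19 (mod 51). Since 37^(−1) ≡ 40 (mod 51), t ≡ 40·19 ≡ 46 (mod 51). So x ≡ 14 + 37·46 = 1716 (mod 1887).
  Combine with x ≡ 2 (mod 8): write x = 1716 + 1887·t and require 1716 + 1887·t ≡ 2 (mod 8), i.e. 1887·t ≡ 2 − 1716 ≡ 6 (mod 8). Since 1887^(−1) ≡ 7 (mod 8) (1887 ≡ 7 (mod 8)), t ≡ 7·6 ≡ 2 (mod 8). So x ≡ 1716 + 1887·2 = 5490 (mod 15096).
Unique solution in [0, 15096): x = 5490.

Final answer: x ≡ 5490 (mod 15096); the representative in [0, 15096) is 5490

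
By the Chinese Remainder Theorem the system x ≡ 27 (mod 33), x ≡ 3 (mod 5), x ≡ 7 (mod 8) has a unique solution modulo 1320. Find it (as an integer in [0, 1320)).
x ≡ 423 (mod 1320); the representative in [0, 1320) is 423

The moduli 33, 5, 8 are pairwise coprime, so by the CRT there is a unique solution mod 33·5·8 = 1320.
Solve by successive substitution. Start with x ≡ 27 (mod 33).
  Combine with x ≡ 3 (mod 5): write x = 27 + 33·t and require 27 + 33·t ≡ 3 (mod 5), i.e. 33·t ≡ 3 − 27 ≡ 1 (mod 5). Since 33^(−1) ≡ 2 (mod 5) (33 ≡ 3 (mod 5)), t ≡ 2·1 ≡ 2 (mod 5). So x ≡ 27 + 33·2 = 93 (mod 165).
  Combine with x ≡ 7 (mod 8): write x = 93 + 165·t and require 93 + 165·t ≡ 7 (mod 8), i.e. 165·t ≡ 7 − 93 ≡ 2 (mod 8). Since 165^(−1) ≡ 5 (mod 8) (165 ≡ 5 (mod 8)), t ≡ 5·2 ≡ 2 (mod 8). So x ≡ 93 + 165·2 = 423 (mod 1320).
Unique solution in [0, 1320): x = 423.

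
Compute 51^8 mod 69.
39

Use repeated squaring. Binary(8) = 1000. Walk through the bits of the exponent 8 left-to-right: at each bit after the leading one, square the running value, then multiply by 51 if the bit is 1 (always reducing mod 69):
  bit 1 = 1 (leading): start with 51.
  bit 2 = 0: square 51^2 = 2601 ≡ 48 (mod 69).
  bit 3 = 0: square 48^2 = 2304 ≡ 27 (mod 69).
  bit 4 = 0: square 27^2 = 729 ≡ 39 (mod 69).
Final value: 51^8 ≡ 39 (mod 69).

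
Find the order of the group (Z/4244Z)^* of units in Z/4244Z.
|(Z/4244Z)^*| = 2120

(Z/4244Z)^* consists of the classes a with gcd(a, 4244) = 1, so its order is φ(4244). φ is multiplicative, with φ(p^e) = p^e − p^(e−1). Factorise 4244 = 2^2 · 1061. Then
  φ(4244) = (2^2 − 2^1) · (1061 − 1) = 2 · 1060 = 2120.
Thus |(Z/4244Z)^*| = 2120.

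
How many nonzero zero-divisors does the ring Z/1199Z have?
In Z/1199Z each nonzero element is either a unit (gcd with 1199 is 1) or a zero-divisor (gcd > 1). The number of units is φ(1199): factorise 1199 = 11 · 109, so φ(1199) = (11 − 1) · (109 − 1) = 10 · 108 = 1080. The nonzero elements number 1199 − 1 = 1198. Hence the nonzero zero-divisors number 1198 − 1080 = 118.

Final answer: Z/1199Z has 118 nonzero zero-divisors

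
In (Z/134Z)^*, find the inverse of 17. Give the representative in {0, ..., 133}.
Apply the extended Euclidean algorithm to (134, 17), tracking rows (r, s, t) with s·134 + t·17 = r. Each division r_prev = q·r_cur + r_new produces the new row as (previous row) − q·(current row):
  row A: (134, 1, 0)   [1·134 + 0·17 = 134]
  row B: (17, 0, 1)   [0·134 + 1·17 = 17]
  134 = 7·17 + 15   → row C = row A − 7·row B = (15, 1, −7)   [check: 1·134 − 7·17 = 15]
  17 = 1·15 + 2   → row D = row B − 1·row C = (2, −1, 8)   [check: −1·134 + 8·17 = 2]
  15 = 7·2 + 1   → row E = row C − 7·row D = (1, 8, −63)   [check: 8·134 − 63·17 = 1]
  2 = 2·1 + 0   → remainder 0, stop. gcd = 1 (last nonzero row E).
The gcd is 1, so 17 is invertible mod 134. The last nonzero row gives 8·134 − 63·17 = 1, so t = −63. So 17^(−1) ≡ −63 ≡ 71 (mod 134). Verify: 17 · 71 = 1207 ≡ 1 (mod 134). ✓

Final answer: 17^(−1) ≡ 71 (mod 134)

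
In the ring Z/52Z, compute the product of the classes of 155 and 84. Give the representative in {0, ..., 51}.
Reduce the factors first: 155 ≡ 51, 84 ≡ 32 (mod 52), so 155 · 84 ≡ 51 · 32 (mod 52). 51 · 32 = 1632. Dividing by 52: 1632 = 31·52 + 20. So (155 · 84) mod 52 = 20.

Final answer: 20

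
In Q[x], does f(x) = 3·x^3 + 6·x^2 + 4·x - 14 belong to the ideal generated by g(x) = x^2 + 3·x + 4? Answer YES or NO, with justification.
In Q[x] the ideal (g) consists of all multiples of g, so f ∈ (g) iff g | f, i.e. iff the remainder of f on division by g is 0. Divide f by g (g is monic, so eliminate the leading term of the running remainder at each step):
  leading term 3·x^3: subtract (3·x)·g(x) = 3·x^3 + 9·x^2 + 12·x, leaving -3·x^2 - 8·x - 14
  leading term -3·x^2: subtract (-3)·g(x) = -3·x^2 - 9·x - 12, leaving x - 2
The remainder r(x) = x - 2 ≠ 0 (and deg r < deg g), so g ∤ f, i.e. f ∉ (g).

Final answer: NO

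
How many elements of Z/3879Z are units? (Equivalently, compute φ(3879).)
Z/3879Z has φ(3879) = 2580 units

An element a ∈ Z/3879Z is a unit iff gcd(a, 3879) = 1, so the number of units is φ(3879). φ is multiplicative, with φ(p^e) = p^e − p^(e−1). Factorise 3879 = 3^2 · 431. Then
  φ(3879) = (3^2 − 3^1) · (431 − 1) = 6 · 430 = 2580.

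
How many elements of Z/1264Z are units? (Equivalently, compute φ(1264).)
Z/1264Z has φ(1264) = 624 units

An element a ∈ Z/1264Z is a unit iff gcd(a, 1264) = 1, so the number of units is φ(1264). φ is multiplicative, with φ(p^e) = p^e − p^(e−1). Factorise 1264 = 2^4 · 79. Then
  φ(1264) = (2^4 − 2^3) · (79 − 1) = 8 · 78 = 624.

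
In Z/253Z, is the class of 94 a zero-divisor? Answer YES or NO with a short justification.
gcd(94, 253) = 1, so 94 is a unit in Z/253Z (it has a multiplicative inverse). A unit cannot be a zero-divisor: if 94·b ≡ 0 then multiplying both sides by 94^(−1) gives b ≡ 0. So 94 is not a zero-divisor.

Final answer: NO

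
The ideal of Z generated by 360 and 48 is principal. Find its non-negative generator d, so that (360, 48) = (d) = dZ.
(360, 48) = (24); d = 24

In the PID Z, (a, b) is generated by gcd(a, b). Compute gcd(360, 48) with the extended Euclidean algorithm, tracking rows (r, s, t) with s·360 + t·48 = r:
  row A: (360, 1, 0)   [1·360 + 0·48 = 360]
  row B: (48, 0, 1)   [0·360 + 1·48 = 48]
  360 = 7·48 + 24   → row C = row A − 7·row B = (24, 1, −7)   [check: 1·360 − 7·48 = 24]
  48 = 2·24 + 0   → remainder 0, stop. gcd = 24 (last nonzero row C).
So gcd(360, 48) = 24, with Bézout identity 1·360 − 7·48 = 24. Containment (⊇): the Bézout identity exhibits 24 as an element of (360, 48), giving (24) ⊆ (360, 48). Containment (⊆): since 24 | 360 and 24 | 48 (360 = 24·15, 48 = 24·2), every Z-linear combination of 360 and 48 is divisible by 24, so (360, 48) ⊆ (24). Therefore (360, 48) = (24), d = 24.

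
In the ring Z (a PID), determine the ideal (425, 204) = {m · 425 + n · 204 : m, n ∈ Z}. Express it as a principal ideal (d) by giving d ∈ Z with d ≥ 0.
In the PID Z, (a, b) is generated by gcd(a, b). Compute gcd(425, 204) with the extended Euclidean algorithm, tracking rows (r, s, t) with s·425 + t·204 = r:
  row A: (425, 1, 0)   [1·425 + 0·204 = 425]
  row B: (204, 0, 1)   [0·425 + 1·204 = 204]
  425 = 2·204 + 17   → row C = row A − 2·row B = (17, 1, −2)   [check: 1·425 − 2·204 = 17]
  204 = 12·17 + 0   → remainder 0, stop. gcd = 17 (last nonzero row C).
So gcd(425, 204) = 17, with Bézout identity 1·425 − 2·204 = 17. Containment (⊇): the Bézout identity exhibits 17 as an element of (425, 204), giving (17) ⊆ (425, 204). Containment (⊆): since 17 | 425 and 17 | 204 (425 = 17·25, 204 = 17·12), every Z-linear combination of 425 and 204 is divisible by 17, so (425, 204) ⊆ (17). Therefore (425, 204) = (17), d = 17.

Final answer: (425, 204) = (17); d = 17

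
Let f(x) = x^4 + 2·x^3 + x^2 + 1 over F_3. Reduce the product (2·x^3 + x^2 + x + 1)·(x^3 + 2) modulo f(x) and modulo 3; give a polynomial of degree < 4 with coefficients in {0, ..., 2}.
a · b ≡ x^3 + x^2 + 2·x (mod f(x))

Multiply as integer polynomials: a · b = 2·x^6 + x^5 + x^4 + 5·x^3 + 2·x^2 + 2·x + 2. Reducing coefficients mod 3: a · b ≡ 2·x^6 + x^5 + x^4 + 2·x^3 + 2·x^2 + 2·x + 2. Now divide by f(x) = x^4 + 2·x^3 + x^2 + 1 in F_3[x], eliminating the leading term at each step:
  leading term 2·x^6: subtract (2·x^2)·f(x) = 2·x^6 + x^5 + 2·x^4 + 2·x^2, leaving 2·x^4 + 2·x^3 + 2·x + 2 (coefficients mod 3)
  leading term 2·x^4: subtract (2)·f(x) = 2·x^4 + x^3 + 2·x^2 + 2, leaving x^3 + x^2 + 2·x (coefficients mod 3)
The degree is now < 4, so this is the remainder. Hence a · b ≡ x^3 + x^2 + 2·x in F_3[x]/(f).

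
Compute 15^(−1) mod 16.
15^(−1) ≡ 15 (mod 16)

Apply the extended Euclidean algorithm to (16, 15), tracking rows (r, s, t) with s·16 + t·15 = r. Each division r_prev = q·r_cur + r_new produces the new row as (previous row) − q·(current row):
  row A: (16, 1, 0)   [1·16 + 0·15 = 16]
  row B: (15, 0, 1)   [0·16 + 1·15 = 15]
  16 = 1·15 + 1   → row C = row A − 1·row B = (1, 1, −1)   [check: 1·16 − 1·15 = 1]
  15 = 15·1 + 0   → remainder 0, stop. gcd = 1 (last nonzero row C).
The gcd is 1, so 15 is invertible mod 16. The last nonzero row gives 1·16 − 1·15 = 1, so t = −1. So 15^(−1) ≡ −1 ≡ 15 (mod 16). Verify: 15 · 15 = 225 ≡ 1 (mod 16). ✓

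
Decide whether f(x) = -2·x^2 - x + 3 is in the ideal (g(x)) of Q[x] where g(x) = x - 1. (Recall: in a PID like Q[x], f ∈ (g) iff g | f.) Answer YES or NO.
YES

In Q[x] the ideal (g) consists of all multiples of g, so f ∈ (g) iff g | f, i.e. iff the remainder of f on division by g is 0. Divide f by g (g is monic, so eliminate the leading term of the running remainder at each step):
  leading term -2·x^2: subtract (-2·x)·g(x) = -2·x^2 + 2·x, leaving 3 - 3·x
  leading term -3·x: subtract (-3)·g(x) = 3 - 3·x, leaving 0
The remainder is 0, so f(x) = g(x) · h(x) with h(x) = -2·x - 3. Hence g | f, i.e. f ∈ (g).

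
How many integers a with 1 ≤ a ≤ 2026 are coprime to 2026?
1012

The number of a ∈ {1, ..., 2026} with gcd(a, 2026) = 1 is by definition Euler's totient φ(2026). φ is multiplicative, with φ(p^e) = p^e − p^(e−1). Factorise 2026 = 2 · 1013. Then
  φ(2026) = (2 − 1) · (1013 − 1) = 1 · 1012 = 1012.
So there are 1012 such integers.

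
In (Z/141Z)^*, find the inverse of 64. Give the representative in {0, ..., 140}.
Apply the extended Euclidean algorithm to (141, 64), tracking rows (r, s, t) with s·141 + t·64 = r. Each division r_prev = q·r_cur + r_new produces the new row as (previous row) − q·(current row):
  row A: (141, 1, 0)   [1·141 + 0·64 = 141]
  row B: (64, 0, 1)   [0·141 + 1·64 = 64]
  141 = 2·64 + 13   → row C = row A − 2·row B = (13, 1, −2)   [check: 1·141 − 2·64 = 13]
  64 = 4·13 + 12   → row D = row B − 4·row C = (12, −4, 9)   [check: −4·141 + 9·64 = 12]
  13 = 1·12 + 1   → row E = row C − 1·row D = (1, 5, −11)   [check: 5·141 − 11·64 = 1]
  12 = 12·1 + 0   → remainder 0, stop. gcd = 1 (last nonzero row E).
The gcd is 1, so 64 is invertible mod 141. The last nonzero row gives 5·141 − 11·64 = 1, so t = −11. So 64^(−1) ≡ −11 ≡ 130 (mod 141). Verify: 64 · 130 = 8320 ≡ 1 (mod 141). ✓

Final answer: 64^(−1) ≡ 130 (mod 141)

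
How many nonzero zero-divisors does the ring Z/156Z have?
In Z/156Z each nonzero element is either a unit (gcd with 156 is 1) or a zero-divisor (gcd > 1). The number of units is φ(156): factorise 156 = 2^2 · 3 · 13, so φ(156) = (2^2 − 2^1) · (3 − 1) · (13 − 1) = 2 · 2 · 12 = 48. The nonzero elements number 156 − 1 = 155. Hence the nonzero zero-divisors number 155 − 48 = 107.

Final answer: Z/156Z has 107 nonzero zero-divisors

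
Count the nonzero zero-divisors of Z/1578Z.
Z/1578Z has 1053 nonzero zero-divisors

In Z/1578Z each nonzero element is either a unit (gcd with 1578 is 1) or a zero-divisor (gcd > 1). The number of units is φ(1578): factorise 1578 = 2 · 3 · 263, so φ(1578) = (2 − 1) · (3 − 1) · (263 − 1) = 1 · 2 · 262 = 524. The nonzero elements number 1578 − 1 = 1577. Hence the nonzero zero-divisors number 1577 − 524 = 1053.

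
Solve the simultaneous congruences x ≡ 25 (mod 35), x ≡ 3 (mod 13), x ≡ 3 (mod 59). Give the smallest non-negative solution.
x ≡ 12275 (mod 26845); the representative in [0, 26845) is 12275

The moduli 35, 13, 59 are pairwise coprime, so by the CRT there is a unique solution mod 35·13·59 = 26845.
Solve by successive substitution. Start with x ≡ 25 (mod 35).
  Combine with x ≡ 3 (mod 13): write x = 25 + 35·t and require 25 + 35·t ≡ 3 (mod 13), i.e. 35·t ≡ 3 − 25 ≡ 4 (mod 13). Since 35^(−1) ≡ 3 (mod 13) (35 ≡ 9 (mod 13)), t ≡ 3·4 ≡ 12 (mod 13). So x ≡ 25 + 35·12 = 445 (mod 455).
  Combine with x ≡ 3 (mod 59): write x = 445 + 455·t and require 445 + 455·t ≡ 3 (mod 59), i.e. 455·t ≡ 3 − 445 ≡ 30 (mod 59). Since 455^(−1) ≡ 52 (mod 59) (455 ≡ 42 (mod 59)), t ≡ 52·30 ≡ 26 (mod 59). So x ≡ 445 + 455·26 = 12275 (mod 26845).
Unique solution in [0, 26845): x = 12275.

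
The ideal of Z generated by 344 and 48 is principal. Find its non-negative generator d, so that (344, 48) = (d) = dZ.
In the PID Z, (a, b) is generated by gcd(a, b). Compute gcd(344, 48) with the extended Euclidean algorithm, tracking rows (r, s, t) with s·344 + t·48 = r:
  row A: (344, 1, 0)   [1·344 + 0·48 = 344]
  row B: (48, 0, 1)   [0·344 + 1·48 = 48]
  344 = 7·48 + 8   → row C = row A − 7·row B = (8, 1, −7)   [check: 1·344 − 7·48 = 8]
  48 = 6·8 + 0   → remainder 0, stop. gcd = 8 (last nonzero row C).
So gcd(344, 48) = 8, with Bézout identity 1·344 − 7·48 = 8. Containment (⊇): the Bézout identity exhibits 8 as an element of (344, 48), giving (8) ⊆ (344, 48). Containment (⊆): since 8 | 344 and 8 | 48 (344 = 8·43, 48 = 8·6), every Z-linear combination of 344 and 48 is divisible by 8, so (344, 48) ⊆ (8). Therefore (344, 48) = (8), d = 8.

Final answer: (344, 48) = (8); d = 8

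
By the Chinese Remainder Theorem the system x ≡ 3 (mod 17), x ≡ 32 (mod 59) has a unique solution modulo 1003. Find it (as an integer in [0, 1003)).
The moduli 17, 59 are pairwise coprime, so by the CRT there is a unique solution mod 17·59 = 1003.
Solve by successive substitution. Start with x ≡ 3 (mod 17).
  Combine with x ≡ 32 (mod 59): write x = 3 + 17·t and require 3 + 17·t ≡ 32 (mod 59), i.e. 17·t ≡ 32 − 3 ≡ 29 (mod 59). Since 17^(−1) ≡ 7 (mod 59), t ≡ 7·29 ≡ 26 (mod 59). So x ≡ 3 + 17·26 = 445 (mod 1003).
Unique solution in [0, 1003): x = 445.

Final answer: x ≡ 445 (mod 1003); the representative in [0, 1003) is 445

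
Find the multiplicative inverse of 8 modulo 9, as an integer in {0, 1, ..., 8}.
8^(−1) ≡ 8 (mod 9)

Apply the extended Euclidean algorithm to (9, 8), tracking rows (r, s, t) with s·9 + t·8 = r. Each division r_prev = q·r_cur + r_new produces the new row as (previous row) − q·(current row):
  row A: (9, 1, 0)   [1·9 + 0·8 = 9]
  row B: (8, 0, 1)   [0·9 + 1·8 = 8]
  9 = 1·8 + 1   → row C = row A − 1·row B = (1, 1, −1)   [check: 1·9 − 1·8 = 1]
  8 = 8·1 + 0   → remainder 0, stop. gcd = 1 (last nonzero row C).
The gcd is 1, so 8 is invertible mod 9. The last nonzero row gives 1·9 − 1·8 = 1, so t = −1. So 8^(−1) ≡ −1 ≡ 8 (mod 9). Verify: 8 · 8 = 64 ≡ 1 (mod 9). ✓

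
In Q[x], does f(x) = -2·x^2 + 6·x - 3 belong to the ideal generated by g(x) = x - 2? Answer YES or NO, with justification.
In Q[x] the ideal (g) consists of all multiples of g, so f ∈ (g) iff g | f, i.e. iff the remainder of f on division by g is 0. Divide f by g (g is monic, so eliminate the leading term of the running remainder at each step):
  leading term -2·x^2: subtract (-2·x)·g(x) = -2·x^2 + 4·x, leaving 2·x - 3
  leading term 2·x: subtract (2)·g(x) = 2·x - 4, leaving 1
The remainder r(x) = 1 ≠ 0 (and deg r < deg g), so g ∤ f, i.e. f ∉ (g).

Final answer: NO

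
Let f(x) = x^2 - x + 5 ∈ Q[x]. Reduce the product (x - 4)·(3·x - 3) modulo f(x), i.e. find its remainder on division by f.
First multiply in Q[x] without reducing: a · b = 3·x^2 - 15·x + 12. Now divide by f(x) = x^2 - x + 5, eliminating the leading term at each step:
  leading term 3·x^2: subtract (3)·f(x) = 3·x^2 - 3·x + 15, leaving -12·x - 3
The degree is now < 2, so this is the remainder. Hence a · b ≡ -12·x - 3 in Q[x]/(f).

Final answer: a · b ≡ -12·x - 3 (mod f(x))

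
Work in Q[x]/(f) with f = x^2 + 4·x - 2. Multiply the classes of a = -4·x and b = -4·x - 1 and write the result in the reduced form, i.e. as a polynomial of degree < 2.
First multiply in Q[x] without reducing: a · b = 16·x^2 + 4·x. Now divide by f(x) = x^2 + 4·x - 2, eliminating the leading term at each step:
  leading term 16·x^2: subtract (16)·f(x) = 16·x^2 + 64·x - 32, leaving 32 - 60·x
The degree is now < 2, so this is the remainder. Hence a · b ≡ 32 - 60·x in Q[x]/(f).

Final answer: a · b ≡ 32 - 60·x (mod f(x))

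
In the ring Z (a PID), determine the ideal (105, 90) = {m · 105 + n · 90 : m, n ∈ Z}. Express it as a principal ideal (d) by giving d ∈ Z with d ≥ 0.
In the PID Z, (a, b) is generated by gcd(a, b). Compute gcd(105, 90) with the extended Euclidean algorithm, tracking rows (r, s, t) with s·105 + t·90 = r:
  row A: (105, 1, 0)   [1·105 + 0·90 = 105]
  row B: (90, 0, 1)   [0·105 + 1·90 = 90]
  105 = 1·90 + 15   → row C = row A − 1·row B = (15, 1, −1)   [check: 1·105 − 1·90 = 15]
  90 = 6·15 + 0   → remainder 0, stop. gcd = 15 (last nonzero row C).
So gcd(105, 90) = 15, with Bézout identity 1·105 − 1·90 = 15. Containment (⊇): the Bézout identity exhibits 15 as an element of (105, 90), giving (15) ⊆ (105, 90). Containment (⊆): since 15 | 105 and 15 | 90 (105 = 15·7, 90 = 15·6), every Z-linear combination of 105 and 90 is divisible by 15, so (105, 90) ⊆ (15). Therefore (105, 90) = (15), d = 15.

Final answer: (105, 90) = (15); d = 15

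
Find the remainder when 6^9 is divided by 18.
Use repeated squaring. Binary(9) = 1001. Walk through the bits of the exponent 9 left-to-right: at each bit after the leading one, square the running value, then multiply by 6 if the bit is 1 (always reducing mod 18):
  bit 1 = 1 (leading): start with 6.
  bit 2 = 0: square 6^2 = 36 ≡ 0 (mod 18).
  bit 3 = 0: square 0^2 = 0 (mod 18).
  bit 4 = 1: square 0^2 = 0; bit is 1, so multiply 0·6 = 0 (mod 18).
Final value: 6^9 ≡ 0 (mod 18).

Final answer: 0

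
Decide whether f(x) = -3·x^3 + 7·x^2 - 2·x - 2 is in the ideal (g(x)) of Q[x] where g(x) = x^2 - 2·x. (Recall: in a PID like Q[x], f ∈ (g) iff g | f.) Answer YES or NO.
NO

In Q[x] the ideal (g) consists of all multiples of g, so f ∈ (g) iff g | f, i.e. iff the remainder of f on division by g is 0. Divide f by g (g is monic, so eliminate the leading term of the running remainder at each step):
  leading term -3·x^3: subtract (-3·x)·g(x) = -3·x^3 + 6·x^2, leaving x^2 - 2·x - 2
  leading term x^2: subtract (1)·g(x) = x^2 - 2·x, leaving -2
The remainder r(x) = -2 ≠ 0 (and deg r < deg g), so g ∤ f, i.e. f ∉ (g).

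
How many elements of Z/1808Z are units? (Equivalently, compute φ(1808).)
An element a ∈ Z/1808Z is a unit iff gcd(a, 1808) = 1, so the number of units is φ(1808). φ is multiplicative, with φ(p^e) = p^e − p^(e−1). Factorise 1808 = 2^4 · 113. Then
  φ(1808) = (2^4 − 2^3) · (113 − 1) = 8 · 112 = 896.

Final answer: Z/1808Z has φ(1808) = 896 units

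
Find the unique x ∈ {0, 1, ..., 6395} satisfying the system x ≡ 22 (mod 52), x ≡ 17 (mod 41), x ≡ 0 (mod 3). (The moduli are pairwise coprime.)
The moduli 52, 41, 3 are pairwise coprime, so by the CRT there is a unique solution mod 52·41·3 = 6396.
Solve by successive substitution. Start with x ≡ 22 (mod 52).
  Combine with x ≡ 17 (mod 41): write x = 22 + 52·t and require 22 + 52·t ≡ 17 (mod 41), i.e. 52·t ≡ 17 − 22 ≡ 36 (mod 41). Since 52^(−1) ≡ 15 (mod 41) (52 ≡ 11 (mod 41)), t ≡ 15·36 ≡ 7 (mod 41). So x ≡ 22 + 52·7 = 386 (mod 2132).
  Combine with x ≡ 0 (mod 3): write x = 386 + 2132·t and require 386 + 2132·t ≡ 0 (mod 3), i.e. 2132·t ≡ 0 − 386 ≡ 1 (mod 3). Since 2132^(−1) ≡ 2 (mod 3) (2132 ≡ 2 (mod 3)), t ≡ 2·1 ≡ 2 (mod 3). So x ≡ 386 + 2132·2 = 4650 (mod 6396).
Unique solution in [0, 6396): x = 4650.

Final answer: x ≡ 4650 (mod 6396); the representative in [0, 6396) is 4650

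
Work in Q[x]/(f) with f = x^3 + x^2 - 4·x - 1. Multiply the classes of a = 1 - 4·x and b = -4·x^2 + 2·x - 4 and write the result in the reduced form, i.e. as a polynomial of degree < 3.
First multiply in Q[x] without reducing: a · b = 16·x^3 - 12·x^2 + 18·x - 4. Now divide by f(x) = x^3 + x^2 - 4·x - 1, eliminating the leading term at each step:
  leading term 16·x^3: subtract (16)·f(x) = 16·x^3 + 16·x^2 - 64·x - 16, leaving -28·x^2 + 82·x + 12
The degree is now < 3, so this is the remainder. Hence a · b ≡ -28·x^2 + 82·x + 12 in Q[x]/(f).

Final answer: a · b ≡ -28·x^2 + 82·x + 12 (mod f(x))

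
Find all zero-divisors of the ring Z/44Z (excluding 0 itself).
An element a ∈ Z/44Z (with a ≠ 0) is a zero-divisor iff gcd(a, 44) > 1 (because a is a unit precisely when gcd(a, n) = 1, and in Z/nZ every nonzero, non-unit element is a zero-divisor). Scan a = 1, ..., 43 and keep those with gcd(a, 44) > 1:
  gcd(2, 44) = 2, gcd(4, 44) = 4, gcd(6, 44) = 2, gcd(8, 44) = 4, gcd(10, 44) = 2, gcd(11, 44) = 11, gcd(12, 44) = 4, gcd(14, 44) = 2, gcd(16, 44) = 4, gcd(18, 44) = 2, gcd(20, 44) = 4, gcd(22, 44) = 22, gcd(24, 44) = 4, gcd(26, 44) = 2, gcd(28, 44) = 4, gcd(30, 44) = 2, gcd(32, 44) = 4, gcd(33, 44) = 11, gcd(34, 44) = 2, gcd(36, 44) = 4, gcd(38, 44) = 2, gcd(40, 44) = 4, gcd(42, 44) = 2.
All other a ∈ {1, ..., 43} have gcd(a, 44) = 1 and are units. So the nonzero zero-divisors are exactly the 23 values of a appearing in this scan.

Final answer: nonzero zero-divisors of Z/44Z = {2, 4, 6, 8, 10, 11, 12, 14, 16, 18, 20, 22, 24, 26, 28, 30, 32, 33, 34, 36, 38, 40, 42}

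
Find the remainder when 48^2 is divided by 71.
Use repeated squaring. Binary(2) = 10. Walk through the bits of the exponent 2 left-to-right: at each bit after the leading one, square the running value, then multiply by 48 if the bit is 1 (always reducing mod 71):
  bit 1 = 1 (leading): start with 48.
  bit 2 = 0: square 48^2 = 2304 ≡ 32 (mod 71).
Final value: 48^2 ≡ 32 (mod 71).

Final answer: 32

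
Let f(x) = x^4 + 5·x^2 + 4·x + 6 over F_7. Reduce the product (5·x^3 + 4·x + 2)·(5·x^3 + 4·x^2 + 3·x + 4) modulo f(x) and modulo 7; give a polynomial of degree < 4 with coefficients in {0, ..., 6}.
Multiply as integer polynomials: a · b = 25·x^6 + 20·x^5 + 35·x^4 + 46·x^3 + 20·x^2 + 22·x + 8. Reducing coefficients mod 7: a · b ≡ 4·x^6 + 6·x^5 + 4·x^3 + 6·x^2 + x + 1. Now divide by f(x) = x^4 + 5·x^2 + 4·x + 6 in F_7[x], eliminating the leading term at each step:
  leading term 4·x^6: subtract (4·x^2)·f(x) = 4·x^6 + 6·x^4 + 2·x^3 + 3·x^2, leaving 6·x^5 + x^4 + 2·x^3 + 3·x^2 + x + 1 (coefficients mod 7)
  leading term 6·x^5: subtract (6·x)·f(x) = 6·x^5 + 2·x^3 + 3·x^2 + x, leaving x^4 + 1 (coefficients mod 7)
  leading term x^4: subtract (1)·f(x) = x^4 + 5·x^2 + 4·x + 6, leaving 2·x^2 + 3·x + 2 (coefficients mod 7)
The degree is now < 4, so this is the remainder. Hence a · b ≡ 2·x^2 + 3·x + 2 in F_7[x]/(f).

Final answer: a · b ≡ 2·x^2 + 3·x + 2 (mod f(x))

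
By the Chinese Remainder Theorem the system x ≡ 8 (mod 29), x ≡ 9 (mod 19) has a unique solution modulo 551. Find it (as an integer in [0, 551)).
The moduli 29, 19 are pairwise coprime, so by the CRT there is a unique solution mod 29·19 = 551.
Solve by successive substitution. Start with x ≡ 8 (mod 29).
  Combine with x ≡ 9 (mod 19): write x = 8 + 29·t and require 8 + 29·t ≡ 9 (mod 19), i.e. 29·t ≡ 9 − 8 ≡ 1 (mod 19). Since 29^(−1) ≡ 2 (mod 19) (29 ≡ 10 (mod 19)), t ≡ 2·1 ≡ 2 (mod 19). So x ≡ 8 + 29·2 = 66 (mod 551).
Unique solution in [0, 551): x = 66.

Final answer: x ≡ 66 (mod 551); the representative in [0, 551) is 66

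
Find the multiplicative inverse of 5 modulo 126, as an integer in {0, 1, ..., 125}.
Apply the extended Euclidean algorithm to (126, 5), tracking rows (r, s, t) with s·126 + t·5 = r. Each division r_prev = q·r_cur + r_new produces the new row as (previous row) − q·(current row):
  row A: (126, 1, 0)   [1·126 + 0·5 = 126]
  row B: (5, 0, 1)   [0·126 + 1·5 = 5]
  126 = 25·5 + 1   → row C = row A − 25·row B = (1, 1, −25)   [check: 1·126 − 25·5 = 1]
  5 = 5·1 + 0   → remainder 0, stop. gcd = 1 (last nonzero row C).
The gcd is 1, so 5 is invertible mod 126. The last nonzero row gives 1·126 − 25·5 = 1, so t = −25. So 5^(−1) ≡ −25 ≡ 101 (mod 126). Verify: 5 · 101 = 505 ≡ 1 (mod 126). ✓

Final answer: 5^(−1) ≡ 101 (mod 126)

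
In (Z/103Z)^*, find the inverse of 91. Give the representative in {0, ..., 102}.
Apply the extended Euclidean algorithm to (103, 91), tracking rows (r, s, t) with s·103 + t·91 = r. Each division r_prev = q·r_cur + r_new produces the new row as (previous row) − q·(current row):
  row A: (103, 1, 0)   [1·103 + 0·91 = 103]
  row B: (91, 0, 1)   [0·103 + 1·91 = 91]
  103 = 1·91 + 12   → row C = row A − 1·row B = (12, 1, −1)   [check: 1·103 − 1·91 = 12]
  91 = 7·12 + 7   → row D = row B − 7·row C = (7, −7, 8)   [check: −7·103 + 8·91 = 7]
  12 = 1·7 + 5   → row E = row C − 1·row D = (5, 8, −9)   [check: 8·103 − 9·91 = 5]
  7 = 1·5 + 2   → row F = row D − 1·row E = (2, −15, 17)   [check: −15·103 + 17·91 = 2]
  5 = 2·2 + 1   → row G = row E − 2·row F = (1, 38, −43)   [check: 38·103 − 43·91 = 1]
  2 = 2·1 + 0   → remainder 0, stop. gcd = 1 (last nonzero row G).
The gcd is 1, so 91 is invertible mod 103. The last nonzero row gives 38·103 − 43·91 = 1, so t = −43. So 91^(−1) ≡ −43 ≡ 60 (mod 103). Verify: 91 · 60 = 5460 ≡ 1 (mod 103). ✓

Final answer: 91^(−1) ≡ 60 (mod 103)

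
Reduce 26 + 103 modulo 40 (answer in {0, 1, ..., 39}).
9

Reduce the summands first: 103 ≡ 23 (mod 40), so 26 + 103 ≡ 26 + 23 (mod 40). 26 + 23 = 49; 49 = 1·40 + 9, so (26 + 103) mod 40 = 9.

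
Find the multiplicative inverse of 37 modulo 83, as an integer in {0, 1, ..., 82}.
37^(−1) ≡ 9 (mod 83)

Apply the extended Euclidean algorithm to (83, 37), tracking rows (r, s, t) with s·83 + t·37 = r. Each division r_prev = q·r_cur + r_new produces the new row as (previous row) − q·(current row):
  row A: (83, 1, 0)   [1·83 + 0·37 = 83]
  row B: (37, 0, 1)   [0·83 + 1·37 = 37]
  83 = 2·37 + 9   → row C = row A − 2·row B = (9, 1, −2)   [check: 1·83 − 2·37 = 9]
  37 = 4·9 + 1   → row D = row B − 4·row C = (1, −4, 9)   [check: −4·83 + 9·37 = 1]
  9 = 9·1 + 0   → remainder 0, stop. gcd = 1 (last nonzero row D).
The gcd is 1, so 37 is invertible mod 83. The last nonzero row gives −4·83 + 9·37 = 1, so t = 9. So 37^(−1) ≡ 9 (mod 83). Verify: 37 · 9 = 333 ≡ 1 (mod 83). ✓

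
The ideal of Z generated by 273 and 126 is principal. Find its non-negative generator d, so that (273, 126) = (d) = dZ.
In the PID Z, (a, b) is generated by gcd(a, b). Compute gcd(273, 126) with the extended Euclidean algorithm, tracking rows (r, s, t) with s·273 + t·126 = r:
  row A: (273, 1, 0)   [1·273 + 0·126 = 273]
  row B: (126, 0, 1)   [0·273 + 1·126 = 126]
  273 = 2·126 + 21   → row C = row A − 2·row B = (21, 1, −2)   [check: 1·273 − 2·126 = 21]
  126 = 6·21 + 0   → remainder 0, stop. gcd = 21 (last nonzero row C).
So gcd(273, 126) = 21, with Bézout identity 1·273 − 2·126 = 21. Containment (⊇): the Bézout identity exhibits 21 as an element of (273, 126), giving (21) ⊆ (273, 126). Containment (⊆): since 21 | 273 and 21 | 126 (273 = 21·13, 126 = 21·6), every Z-linear combination of 273 and 126 is divisible by 21, so (273, 126) ⊆ (21). Therefore (273, 126) = (21), d = 21.

Final answer: (273, 126) = (21); d = 21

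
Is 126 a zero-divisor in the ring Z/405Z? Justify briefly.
gcd(126, 405) = 9 > 1, so 126 is not a unit in Z/405Z. In Z/nZ every nonzero non-unit is a zero-divisor: explicitly, take b = 405/gcd = 45 ≠ 0 (mod 405); then 126·45 = 5670 = 14·405, i.e. 126·45 ≡ 0 (mod 405). So 126 is a zero-divisor.

Final answer: YES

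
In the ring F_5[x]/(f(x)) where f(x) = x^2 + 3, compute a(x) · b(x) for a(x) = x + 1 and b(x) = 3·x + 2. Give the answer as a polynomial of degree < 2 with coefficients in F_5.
a · b ≡ 3 (mod f(x))

Multiply as integer polynomials: a · b = 3·x^2 + 5·x + 2. Reducing coefficients mod 5: a · b ≡ 3·x^2 + 2. Now divide by f(x) = x^2 + 3 in F_5[x], eliminating the leading term at each step:
  leading term 3·x^2: subtract (3)·f(x) = 3·x^2 + 4, leaving 3 (coefficients mod 5)
The degree is now < 2, so this is the remainder. Hence a · b ≡ 3 in F_5[x]/(f).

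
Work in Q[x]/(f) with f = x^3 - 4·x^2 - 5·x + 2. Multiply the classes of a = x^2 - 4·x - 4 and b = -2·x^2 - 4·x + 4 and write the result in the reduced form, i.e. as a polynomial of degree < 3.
First multiply in Q[x] without reducing: a · b = -2·x^4 + 4·x^3 + 28·x^2 - 16. Now divide by f(x) = x^3 - 4·x^2 - 5·x + 2, eliminating the leading term at each step:
  leading term -2·x^4: subtract (-2·x)·f(x) = -2·x^4 + 8·x^3 + 10·x^2 - 4·x, leaving -4·x^3 + 18·x^2 + 4·x - 16
  leading term -4·x^3: subtract (-4)·f(x) = -4·x^3 + 16·x^2 + 20·x - 8, leaving 2·x^2 - 16·x - 8
The degree is now < 3, so this is the remainder. Hence a · b ≡ 2·x^2 - 16·x - 8 in Q[x]/(f).

Final answer: a · b ≡ 2·x^2 - 16·x - 8 (mod f(x))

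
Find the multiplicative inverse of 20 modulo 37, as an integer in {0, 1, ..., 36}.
Apply the extended Euclidean algorithm to (37, 20), tracking rows (r, s, t) with s·37 + t·20 = r. Each division r_prev = q·r_cur + r_new produces the new row as (previous row) − q·(current row):
  row A: (37, 1, 0)   [1·37 + 0·20 = 37]
  row B: (20, 0, 1)   [0·37 + 1·20 = 20]
  37 = 1·20 + 17   → row C = row A − 1·row B = (17, 1, −1)   [check: 1·37 − 1·20 = 17]
  20 = 1·17 + 3   → row D = row B − 1·row C = (3, −1, 2)   [check: −1·37 + 2·20 = 3]
  17 = 5·3 + 2   → row E = row C − 5·row D = (2, 6, −11)   [check: 6·37 − 11·20 = 2]
  3 = 1·2 + 1   → row F = row D − 1·row E = (1, −7, 13)   [check: −7·37 + 13·20 = 1]
  2 = 2·1 + 0   → remainder 0, stop. gcd = 1 (last nonzero row F).
The gcd is 1, so 20 is invertible mod 37. The last nonzero row gives −7·37 + 13·20 = 1, so t = 13. So 20^(−1) ≡ 13 (mod 37). Verify: 20 · 13 = 260 ≡ 1 (mod 37). ✓

Final answer: 20^(−1) ≡ 13 (mod 37)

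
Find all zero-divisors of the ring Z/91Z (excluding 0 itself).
nonzero zero-divisors of Z/91Z = {7, 13, 14, 21, 26, 28, 35, 39, 42, 49, 52, 56, 63, 65, 70, 77, 78, 84}

An element a ∈ Z/91Z (with a ≠ 0) is a zero-divisor iff gcd(a, 91) > 1 (because a is a unit precisely when gcd(a, n) = 1, and in Z/nZ every nonzero, non-unit element is a zero-divisor). Scan a = 1, ..., 90 and keep those with gcd(a, 91) > 1:
  gcd(7, 91) = 7, gcd(13, 91) = 13, gcd(14, 91) = 7, gcd(21, 91) = 7, gcd(26, 91) = 13, gcd(28, 91) = 7, gcd(35, 91) = 7, gcd(39, 91) = 13, gcd(42, 91) = 7, gcd(49, 91) = 7, gcd(52, 91) = 13, gcd(56, 91) = 7, gcd(63, 91) = 7, gcd(65, 91) = 13, gcd(70, 91) = 7, gcd(77, 91) = 7, gcd(78, 91) = 13, gcd(84, 91) = 7.
All other a ∈ {1, ..., 90} have gcd(a, 91) = 1 and are units. So the nonzero zero-divisors are exactly the 18 values of a appearing in this scan.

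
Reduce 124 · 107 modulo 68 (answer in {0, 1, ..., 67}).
Reduce the factors first: 124 ≡ 56, 107 ≡ 39 (mod 68), so 124 · 107 ≡ 56 · 39 (mod 68). 56 · 39 = 2184. Dividing by 68: 2184 = 32·68 + 8. So (124 · 107) mod 68 = 8.

Final answer: 8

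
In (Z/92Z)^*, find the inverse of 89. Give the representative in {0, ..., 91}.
Apply the extended Euclidean algorithm to (92, 89), tracking rows (r, s, t) with s·92 + t·89 = r. Each division r_prev = q·r_cur + r_new produces the new row as (previous row) − q·(current row):
  row A: (92, 1, 0)   [1·92 + 0·89 = 92]
  row B: (89, 0, 1)   [0·92 + 1·89 = 89]
  92 = 1·89 + 3   → row C = row A − 1·row B = (3, 1, −1)   [check: 1·92 − 1·89 = 3]
  89 = 29·3 + 2   → row D = row B − 29·row C = (2, −29, 30)   [check: −29·92 + 30·89 = 2]
  3 = 1·2 + 1   → row E = row C − 1·row D = (1, 30, −31)   [check: 30·92 − 31·89 = 1]
  2 = 2·1 + 0   → remainder 0, stop. gcd = 1 (last nonzero row E).
The gcd is 1, so 89 is invertible mod 92. The last nonzero row gives 30·92 − 31·89 = 1, so t = −31. So 89^(−1) ≡ −31 ≡ 61 (mod 92). Verify: 89 · 61 = 5429 ≡ 1 (mod 92). ✓

Final answer: 89^(−1) ≡ 61 (mod 92)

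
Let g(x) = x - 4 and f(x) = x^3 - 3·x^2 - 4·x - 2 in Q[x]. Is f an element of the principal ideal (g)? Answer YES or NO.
In Q[x] the ideal (g) consists of all multiples of g, so f ∈ (g) iff g | f, i.e. iff the remainder of f on division by g is 0. Divide f by g (g is monic, so eliminate the leading term of the running remainder at each step):
  leading term x^3: subtract (x^2)·g(x) = x^3 - 4·x^2, leaving x^2 - 4·x - 2
  leading term x^2: subtract (x)·g(x) = x^2 - 4·x, leaving -2
The remainder r(x) = -2 ≠ 0 (and deg r < deg g), so g ∤ f, i.e. f ∉ (g).

Final answer: NO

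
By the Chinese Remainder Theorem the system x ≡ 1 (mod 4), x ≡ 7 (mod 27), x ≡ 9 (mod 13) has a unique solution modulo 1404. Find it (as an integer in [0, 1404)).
x ≡ 61 (mod 1404); the representative in [0, 1404) is 61

The moduli 4, 27, 13 are pairwise coprime, so by the CRT there is a unique solution mod 4·27·13 = 1404.
Solve by successive substitution. Start with x ≡ 1 (mod 4).
  Combine with x ≡ 7 (mod 27): write x = 1 + 4·t and require 1 + 4·t ≡ 7 (mod 27), i.e. 4·t ≡ 7 − 1 ≡ 6 (mod 27). Since 4^(−1) ≡ 7 (mod 27), t ≡ 7·6 ≡ 15 (mod 27). So x ≡ 1 + 4·15 = 61 (mod 108).
  Combine with x ≡ 9 (mod 13): write x = 61 + 108·t and require 61 + 108·t ≡ 9 (mod 13), i.e. 108·t ≡ 9 − 61 ≡ 0 (mod 13). Since 108^(−1) ≡ 10 (mod 13) (108 ≡ 4 (mod 13)), t ≡ 10·0 ≡ 0 (mod 13). So x ≡ 61 + 108·0 = 61 (mod 1404).
Unique solution in [0, 1404): x = 61.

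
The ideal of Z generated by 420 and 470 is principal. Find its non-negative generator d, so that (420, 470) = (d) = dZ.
In the PID Z, (a, b) is generated by gcd(a, b). Compute gcd(470, 420) with the extended Euclidean algorithm, tracking rows (r, s, t) with s·470 + t·420 = r:
  row A: (470, 1, 0)   [1·470 + 0·420 = 470]
  row B: (420, 0, 1)   [0·470 + 1·420 = 420]
  470 = 1·420 + 50   → row C = row A − 1·row B = (50, 1, −1)   [check: 1·470 − 1·420 = 50]
  420 = 8·50 + 20   → row D = row B − 8·row C = (20, −8, 9)   [check: −8·470 + 9·420 = 20]
  50 = 2·20 + 10   → row E = row C − 2·row D = (10, 17, −19)   [check: 17·470 − 19·420 = 10]
  20 = 2·10 + 0   → remainder 0, stop. gcd = 10 (last nonzero row E).
So gcd(420, 470) = 10, with Bézout identity 17·470 − 19·420 = 10. Containment (⊇): the Bézout identity exhibits 10 as an element of (420, 470), giving (10) ⊆ (420, 470). Containment (⊆): since 10 | 420 and 10 | 470 (420 = 10·42, 470 = 10·47), every Z-linear combination of 420 and 470 is divisible by 10, so (420, 470) ⊆ (10). Therefore (420, 470) = (10), d = 10.

Final answer: (420, 470) = (10); d = 10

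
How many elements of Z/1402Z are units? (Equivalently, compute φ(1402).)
An element a ∈ Z/1402Z is a unit iff gcd(a, 1402) = 1, so the number of units is φ(1402). φ is multiplicative, with φ(p^e) = p^e − p^(e−1). Factorise 1402 = 2 · 701. Then
  φ(1402) = (2 − 1) · (701 − 1) = 1 · 700 = 700.

Final answer: Z/1402Z has φ(1402) = 700 units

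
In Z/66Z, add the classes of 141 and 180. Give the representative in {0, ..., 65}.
57

Reduce the summands first: 141 ≡ 9, 180 ≡ 48 (mod 66), so 141 + 180 ≡ 9 + 48 (mod 66). 9 + 48 = 57; 57 = 0·66 + 57, so (141 + 180) mod 66 = 57.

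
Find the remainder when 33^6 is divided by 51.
Use repeated squaring. Binary(6) = 110. Walk through the bits of the exponent 6 left-to-right: at each bit after the leading one, square the running value, then multiply by 33 if the bit is 1 (always reducing mod 51):
  bit 1 = 1 (leading): start with 33.
  bit 2 = 1: square 33^2 = 1089 ≡ 18; bit is 1, so multiply 18·33 = 594 ≡ 33 (mod 51).
  bit 3 = 0: square 33^2 = 1089 ≡ 18 (mod 51).
Final value: 33^6 ≡ 18 (mod 51).

Final answer: 18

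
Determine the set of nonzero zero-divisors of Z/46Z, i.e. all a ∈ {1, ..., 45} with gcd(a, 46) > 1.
An element a ∈ Z/46Z (with a ≠ 0) is a zero-divisor iff gcd(a, 46) > 1 (because a is a unit precisely when gcd(a, n) = 1, and in Z/nZ every nonzero, non-unit element is a zero-divisor). Scan a = 1, ..., 45 and keep those with gcd(a, 46) > 1:
  gcd(2, 46) = 2, gcd(4, 46) = 2, gcd(6, 46) = 2, gcd(8, 46) = 2, gcd(10, 46) = 2, gcd(12, 46) = 2, gcd(14, 46) = 2, gcd(16, 46) = 2, gcd(18, 46) = 2, gcd(20, 46) = 2, gcd(22, 46) = 2, gcd(23, 46) = 23, gcd(24, 46) = 2, gcd(26, 46) = 2, gcd(28, 46) = 2, gcd(30, 46) = 2, gcd(32, 46) = 2, gcd(34, 46) = 2, gcd(36, 46) = 2, gcd(38, 46) = 2, gcd(40, 46) = 2, gcd(42, 46) = 2, gcd(44, 46) = 2.
All other a ∈ {1, ..., 45} have gcd(a, 46) = 1 and are units. So the nonzero zero-divisors are exactly the 23 values of a appearing in this scan.

Final answer: nonzero zero-divisors of Z/46Z = {2, 4, 6, 8, 10, 12, 14, 16, 18, 20, 22, 23, 24, 26, 28, 30, 32, 34, 36, 38, 40, 42, 44}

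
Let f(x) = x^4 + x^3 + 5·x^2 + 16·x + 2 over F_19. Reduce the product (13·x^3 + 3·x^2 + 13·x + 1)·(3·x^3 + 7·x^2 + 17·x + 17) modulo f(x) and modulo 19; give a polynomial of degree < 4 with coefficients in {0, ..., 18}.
a · b ≡ x^3 + 12·x^2 + x + 5 (mod f(x))

Multiply as integer polynomials: a · b = 39·x^6 + 100·x^5 + 281·x^4 + 366·x^3 + 279·x^2 + 238·x + 17. Reducing coefficients mod 19: a · b ≡ x^6 + 5·x^5 + 15·x^4 + 5·x^3 + 13·x^2 + 10·x + 17. Now divide by f(x) = x^4 + x^3 + 5·x^2 + 16·x + 2 in F_19[x], eliminating the leading term at each step:
  leading term x^6: subtract (x^2)·f(x) = x^6 + x^5 + 5·x^4 + 16·x^3 + 2·x^2, leaving 4·x^5 + 10·x^4 + 8·x^3 + 11·x^2 + 10·x + 17 (coefficients mod 19)
  leading term 4·x^5: subtract (4·x)·f(x) = 4·x^5 + 4·x^4 + x^3 + 7·x^2 + 8·x, leaving 6·x^4 + 7·x^3 + 4·x^2 + 2·x + 17 (coefficients mod 19)
  leading term 6·x^4: subtract (6)·f(x) = 6·x^4 + 6·x^3 + 11·x^2 + x + 12, leaving x^3 + 12·x^2 + x + 5 (coefficients mod 19)
The degree is now < 4, so this is the remainder. Hence a · b ≡ x^3 + 12·x^2 + x + 5 in F_19[x]/(f).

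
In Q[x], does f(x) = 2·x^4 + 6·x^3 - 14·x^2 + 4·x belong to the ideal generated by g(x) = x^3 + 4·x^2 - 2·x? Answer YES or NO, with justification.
NO

In Q[x] the ideal (g) consists of all multiples of g, so f ∈ (g) iff g | f, i.e. iff the remainder of f on division by g is 0. Divide f by g (g is monic, so eliminate the leading term of the running remainder at each step):
  leading term 2·x^4: subtract (2·x)·g(x) = 2·x^4 + 8·x^3 - 4·x^2, leaving -2·x^3 - 10·x^2 + 4·x
  leading term -2·x^3: subtract (-2)·g(x) = -2·x^3 - 8·x^2 + 4·x, leaving -2·x^2
The remainder r(x) = -2·x^2 ≠ 0 (and deg r < deg g), so g ∤ f, i.e. f ∉ (g).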